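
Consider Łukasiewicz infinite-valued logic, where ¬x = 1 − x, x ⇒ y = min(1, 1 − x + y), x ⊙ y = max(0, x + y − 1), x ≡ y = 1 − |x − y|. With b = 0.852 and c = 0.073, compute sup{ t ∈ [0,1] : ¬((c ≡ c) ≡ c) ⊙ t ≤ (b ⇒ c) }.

0.294

c ≡ c = 1 − |0.073 − 0.073| = 1 − 0.000 = 1.000
(c ≡ c) ≡ c = 1 − |1.000 − 0.073| = 1 − 0.927 = 0.073
¬((c ≡ c) ≡ c) = 1 − 0.073 = 0.927
So the left factor is ¬((c ≡ c) ≡ c) = 0.927.
b ⇒ c = min(1, 1 − 0.852 + 0.073) = min(1, 0.221) = 0.221
So the right-hand bound is b ⇒ c = 0.221.
The residuum of the Łukasiewicz t-norm gives the supremum: min(1, 1 − 0.927 + 0.221).
1 − 0.927 + 0.221 = 0.294, so t = min(1, 0.294) = 0.294.
Check: 0.927 ⊙ 0.294 = max(0, 0.221) = 0.221 ≤ 0.221.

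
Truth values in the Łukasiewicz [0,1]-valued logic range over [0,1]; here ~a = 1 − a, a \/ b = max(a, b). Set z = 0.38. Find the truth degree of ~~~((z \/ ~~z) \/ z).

0.62

~z = 1 − 0.38 = 0.62
~~z = 1 − 0.62 = 0.38
z \/ ~~z = max(0.38, 0.38) = 0.38
(z \/ ~~z) \/ z = max(0.38, 0.38) = 0.38
~((z \/ ~~z) \/ z) = 1 − 0.38 = 0.62
~~((z \/ ~~z) \/ z) = 1 − 0.62 = 0.38
~~~((z \/ ~~z) \/ z) = 1 − 0.38 = 0.62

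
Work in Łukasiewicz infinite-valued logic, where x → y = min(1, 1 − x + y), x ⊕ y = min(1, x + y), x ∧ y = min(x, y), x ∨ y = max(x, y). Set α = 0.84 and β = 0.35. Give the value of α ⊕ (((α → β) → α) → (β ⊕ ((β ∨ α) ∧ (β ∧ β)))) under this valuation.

1.00

α → β = min(1, 1 − 0.84 + 0.35) = min(1, 0.51) = 0.51
(α → β) → α = min(1, 1 − 0.51 + 0.84) = min(1, 1.33) = 1.00
β ∨ α = max(0.35, 0.84) = 0.84
β ∧ β = min(0.35, 0.35) = 0.35
(β ∨ α) ∧ (β ∧ β) = min(0.84, 0.35) = 0.35
β ⊕ ((β ∨ α) ∧ (β ∧ β)) = min(1, 0.35 + 0.35) = min(1, 0.70) = 0.70
((α → β) → α) → (β ⊕ ((β ∨ α) ∧ (β ∧ β))) = min(1, 1 − 1.00 + 0.70) = min(1, 0.70) = 0.70
α ⊕ (((α → β) → α) → (β ⊕ ((β ∨ α) ∧ (β ∧ β)))) = min(1, 0.84 + 0.70) = min(1, 1.54) = 1.00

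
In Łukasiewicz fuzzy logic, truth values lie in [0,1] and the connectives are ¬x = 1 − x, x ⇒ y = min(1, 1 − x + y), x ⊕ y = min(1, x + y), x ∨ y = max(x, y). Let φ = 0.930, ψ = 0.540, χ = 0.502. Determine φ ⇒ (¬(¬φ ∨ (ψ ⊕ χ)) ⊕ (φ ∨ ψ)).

¬φ = 1 − 0.930 = 0.070
ψ ⊕ χ = min(1, 0.540 + 0.502) = min(1, 1.042) = 1.000
¬φ ∨ (ψ ⊕ χ) = max(0.070, 1.000) = 1.000
¬(¬φ ∨ (ψ ⊕ χ)) = 1 − 1.000 = 0.000
φ ∨ ψ = max(0.930, 0.540) = 0.930
¬(¬φ ∨ (ψ ⊕ χ)) ⊕ (φ ∨ ψ) = min(1, 0.000 + 0.930) = min(1, 0.930) = 0.930
φ ⇒ (¬(¬φ ∨ (ψ ⊕ χ)) ⊕ (φ ∨ ψ)) = min(1, 1 − 0.930 + 0.930) = min(1, 1.000) = 1.000

1.000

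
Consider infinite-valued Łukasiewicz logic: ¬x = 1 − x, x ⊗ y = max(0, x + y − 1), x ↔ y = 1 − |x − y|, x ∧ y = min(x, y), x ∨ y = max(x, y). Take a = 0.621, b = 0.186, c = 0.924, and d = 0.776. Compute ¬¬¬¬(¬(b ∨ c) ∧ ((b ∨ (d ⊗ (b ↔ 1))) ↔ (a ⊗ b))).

0.076

b ∨ c = max(0.186, 0.924) = 0.924
¬(b ∨ c) = 1 − 0.924 = 0.076
b ↔ 1 = 1 − |0.186 − 1.000| = 1 − 0.814 = 0.186
d ⊗ (b ↔ 1) = max(0, 0.776 + 0.186 − 1) = max(0, -0.038) = 0.000
b ∨ (d ⊗ (b ↔ 1)) = max(0.186, 0.000) = 0.186
a ⊗ b = max(0, 0.621 + 0.186 − 1) = max(0, -0.193) = 0.000
(b ∨ (d ⊗ (b ↔ 1))) ↔ (a ⊗ b) = 1 − |0.186 − 0.000| = 1 − 0.186 = 0.814
¬(b ∨ c) ∧ ((b ∨ (d ⊗ (b ↔ 1))) ↔ (a ⊗ b)) = min(0.076, 0.814) = 0.076
¬(¬(b ∨ c) ∧ ((b ∨ (d ⊗ (b ↔ 1))) ↔ (a ⊗ b))) = 1 − 0.076 = 0.924
¬¬(¬(b ∨ c) ∧ ((b ∨ (d ⊗ (b ↔ 1))) ↔ (a ⊗ b))) = 1 − 0.924 = 0.076
¬¬¬(¬(b ∨ c) ∧ ((b ∨ (d ⊗ (b ↔ 1))) ↔ (a ⊗ b))) = 1 − 0.076 = 0.924
¬¬¬¬(¬(b ∨ c) ∧ ((b ∨ (d ⊗ (b ↔ 1))) ↔ (a ⊗ b))) = 1 − 0.924 = 0.076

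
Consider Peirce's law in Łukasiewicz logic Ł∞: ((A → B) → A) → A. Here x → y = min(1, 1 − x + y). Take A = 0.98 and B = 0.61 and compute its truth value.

A → B = min(1, 1 − 0.98 + 0.61) = min(1, 0.63) = 0.63
(A → B) → A = min(1, 1 − 0.63 + 0.98) = min(1, 1.35) = 1.00
((A → B) → A) → A = min(1, 1 − 1.00 + 0.98) = min(1, 0.98) = 0.98
(The value 0.98 < 1 shows this instance is not satisfied; not a Ł∞-tautology in general.)

0.98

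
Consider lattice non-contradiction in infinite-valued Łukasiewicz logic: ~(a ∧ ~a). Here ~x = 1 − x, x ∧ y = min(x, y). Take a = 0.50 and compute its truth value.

~a = 1 − 0.50 = 0.50
a ∧ ~a = min(0.50, 0.50) = 0.50
~(a ∧ ~a) = 1 − 0.50 = 0.50
(The value 0.50 < 1 shows this instance is not satisfied; not a Ł∞-tautology — its value is 1 − min(a, 1−a).)

0.50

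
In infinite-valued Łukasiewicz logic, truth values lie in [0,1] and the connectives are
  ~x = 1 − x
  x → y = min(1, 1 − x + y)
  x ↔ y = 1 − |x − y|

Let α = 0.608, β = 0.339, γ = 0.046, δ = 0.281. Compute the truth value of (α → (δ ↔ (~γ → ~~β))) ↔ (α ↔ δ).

~γ = 1 − 0.046 = 0.954
~β = 1 − 0.339 = 0.661
~~β = 1 − 0.661 = 0.339
~γ → ~~β = min(1, 1 − 0.954 + 0.339) = min(1, 0.385) = 0.385
δ ↔ (~γ → ~~β) = 1 − |0.281 − 0.385| = 1 − 0.104 = 0.896
α → (δ ↔ (~γ → ~~β)) = min(1, 1 − 0.608 + 0.896) = min(1, 1.288) = 1.000
α ↔ δ = 1 − |0.608 − 0.281| = 1 − 0.327 = 0.673
(α → (δ ↔ (~γ → ~~β))) ↔ (α ↔ δ) = 1 − |1.000 − 0.673| = 1 − 0.327 = 0.673

0.673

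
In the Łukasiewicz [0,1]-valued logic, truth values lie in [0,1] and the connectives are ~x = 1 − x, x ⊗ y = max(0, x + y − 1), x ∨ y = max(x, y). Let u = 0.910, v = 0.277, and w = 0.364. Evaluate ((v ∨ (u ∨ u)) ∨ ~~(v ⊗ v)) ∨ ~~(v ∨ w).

0.910

u ∨ u = max(0.910, 0.910) = 0.910
v ∨ (u ∨ u) = max(0.277, 0.910) = 0.910
v ⊗ v = max(0, 0.277 + 0.277 − 1) = max(0, -0.446) = 0.000
~(v ⊗ v) = 1 − 0.000 = 1.000
~~(v ⊗ v) = 1 − 1.000 = 0.000
(v ∨ (u ∨ u)) ∨ ~~(v ⊗ v) = max(0.910, 0.000) = 0.910
v ∨ w = max(0.277, 0.364) = 0.364
~(v ∨ w) = 1 − 0.364 = 0.636
~~(v ∨ w) = 1 − 0.636 = 0.364
((v ∨ (u ∨ u)) ∨ ~~(v ⊗ v)) ∨ ~~(v ∨ w) = max(0.910, 0.364) = 0.910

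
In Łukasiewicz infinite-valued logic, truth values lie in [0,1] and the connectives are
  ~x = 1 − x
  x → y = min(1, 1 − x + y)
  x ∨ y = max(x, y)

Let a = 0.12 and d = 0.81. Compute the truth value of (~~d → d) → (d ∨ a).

~d = 1 − 0.81 = 0.19
~~d = 1 − 0.19 = 0.81
~~d → d = min(1, 1 − 0.81 + 0.81) = min(1, 1.00) = 1.00
d ∨ a = max(0.81, 0.12) = 0.81
(~~d → d) → (d ∨ a) = min(1, 1 − 1.00 + 0.81) = min(1, 0.81) = 0.81

0.81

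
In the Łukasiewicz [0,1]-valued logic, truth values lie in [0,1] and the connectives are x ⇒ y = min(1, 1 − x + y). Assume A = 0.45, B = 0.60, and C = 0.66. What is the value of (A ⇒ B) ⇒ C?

0.66

A ⇒ B = min(1, 1 − 0.45 + 0.60) = min(1, 1.15) = 1.00
(A ⇒ B) ⇒ C = min(1, 1 − 1.00 + 0.66) = min(1, 0.66) = 0.66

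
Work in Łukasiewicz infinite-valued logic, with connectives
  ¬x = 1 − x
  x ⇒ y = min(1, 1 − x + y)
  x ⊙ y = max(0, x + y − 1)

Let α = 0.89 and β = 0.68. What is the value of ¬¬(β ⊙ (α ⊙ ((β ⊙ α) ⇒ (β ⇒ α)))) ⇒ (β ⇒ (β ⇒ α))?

1.00

β ⊙ α = max(0, 0.68 + 0.89 − 1) = max(0, 0.57) = 0.57
β ⇒ α = min(1, 1 − 0.68 + 0.89) = min(1, 1.21) = 1.00
(β ⊙ α) ⇒ (β ⇒ α) = min(1, 1 − 0.57 + 1.00) = min(1, 1.43) = 1.00
α ⊙ ((β ⊙ α) ⇒ (β ⇒ α)) = max(0, 0.89 + 1.00 − 1) = max(0, 0.89) = 0.89
β ⊙ (α ⊙ ((β ⊙ α) ⇒ (β ⇒ α))) = max(0, 0.68 + 0.89 − 1) = max(0, 0.57) = 0.57
¬(β ⊙ (α ⊙ ((β ⊙ α) ⇒ (β ⇒ α)))) = 1 − 0.57 = 0.43
¬¬(β ⊙ (α ⊙ ((β ⊙ α) ⇒ (β ⇒ α)))) = 1 − 0.43 = 0.57
β ⇒ (β ⇒ α) = min(1, 1 − 0.68 + 1.00) = min(1, 1.32) = 1.00
¬¬(β ⊙ (α ⊙ ((β ⊙ α) ⇒ (β ⇒ α)))) ⇒ (β ⇒ (β ⇒ α)) = min(1, 1 − 0.57 + 1.00) = min(1, 1.43) = 1.00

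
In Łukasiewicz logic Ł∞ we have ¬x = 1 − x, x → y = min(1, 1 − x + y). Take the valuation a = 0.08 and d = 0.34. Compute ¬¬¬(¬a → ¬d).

¬a = 1 − 0.08 = 0.92
¬d = 1 − 0.34 = 0.66
¬a → ¬d = min(1, 1 − 0.92 + 0.66) = min(1, 0.74) = 0.74
¬(¬a → ¬d) = 1 − 0.74 = 0.26
¬¬(¬a → ¬d) = 1 − 0.26 = 0.74
¬¬¬(¬a → ¬d) = 1 − 0.74 = 0.26

0.26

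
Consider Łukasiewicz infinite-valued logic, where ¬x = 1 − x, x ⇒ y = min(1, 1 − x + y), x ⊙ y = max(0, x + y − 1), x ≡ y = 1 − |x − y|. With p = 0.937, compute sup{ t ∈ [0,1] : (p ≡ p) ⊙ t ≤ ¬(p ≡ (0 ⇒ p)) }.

0.063

p ≡ p = 1 − |0.937 − 0.937| = 1 − 0.000 = 1.000
So the left factor is p ≡ p = 1.000.
0 ⇒ p = min(1, 1 − 0.000 + 0.937) = min(1, 1.937) = 1.000
p ≡ (0 ⇒ p) = 1 − |0.937 − 1.000| = 1 − 0.063 = 0.937
¬(p ≡ (0 ⇒ p)) = 1 − 0.937 = 0.063
So the right-hand bound is ¬(p ≡ (0 ⇒ p)) = 0.063.
The residuum of the Łukasiewicz t-norm gives the supremum: min(1, 1 − 1.000 + 0.063).
1 − 1.000 + 0.063 = 0.063, so t = min(1, 0.063) = 0.063.
Check: 1.000 ⊙ 0.063 = max(0, 0.063) = 0.063 ≤ 0.063.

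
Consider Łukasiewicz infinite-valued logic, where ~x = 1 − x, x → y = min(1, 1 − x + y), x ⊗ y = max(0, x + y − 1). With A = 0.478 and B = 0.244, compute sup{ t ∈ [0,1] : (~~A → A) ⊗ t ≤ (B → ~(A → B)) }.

~A = 1 − 0.478 = 0.522
~~A = 1 − 0.522 = 0.478
~~A → A = min(1, 1 − 0.478 + 0.478) = min(1, 1.000) = 1.000
So the left factor is ~~A → A = 1.000.
A → B = min(1, 1 − 0.478 + 0.244) = min(1, 0.766) = 0.766
~(A → B) = 1 − 0.766 = 0.234
B → ~(A → B) = min(1, 1 − 0.244 + 0.234) = min(1, 0.990) = 0.990
So the right-hand bound is B → ~(A → B) = 0.990.
The residuum of the Łukasiewicz t-norm gives the supremum: min(1, 1 − 1.000 + 0.990).
1 − 1.000 + 0.990 = 0.990, so t = min(1, 0.990) = 0.990.
Check: 1.000 ⊗ 0.990 = max(0, 0.990) = 0.990 ≤ 0.990.

0.990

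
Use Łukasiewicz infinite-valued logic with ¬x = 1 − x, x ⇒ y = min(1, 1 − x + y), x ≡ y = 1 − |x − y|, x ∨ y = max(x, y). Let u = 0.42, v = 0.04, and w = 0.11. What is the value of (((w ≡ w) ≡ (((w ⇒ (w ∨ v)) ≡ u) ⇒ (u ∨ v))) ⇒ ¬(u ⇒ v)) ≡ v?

w ≡ w = 1 − |0.11 − 0.11| = 1 − 0.00 = 1.00
w ∨ v = max(0.11, 0.04) = 0.11
w ⇒ (w ∨ v) = min(1, 1 − 0.11 + 0.11) = min(1, 1.00) = 1.00
(w ⇒ (w ∨ v)) ≡ u = 1 − |1.00 − 0.42| = 1 − 0.58 = 0.42
u ∨ v = max(0.42, 0.04) = 0.42
((w ⇒ (w ∨ v)) ≡ u) ⇒ (u ∨ v) = min(1, 1 − 0.42 + 0.42) = min(1, 1.00) = 1.00
(w ≡ w) ≡ (((w ⇒ (w ∨ v)) ≡ u) ⇒ (u ∨ v)) = 1 − |1.00 − 1.00| = 1 − 0.00 = 1.00
u ⇒ v = min(1, 1 − 0.42 + 0.04) = min(1, 0.62) = 0.62
¬(u ⇒ v) = 1 − 0.62 = 0.38
((w ≡ w) ≡ (((w ⇒ (w ∨ v)) ≡ u) ⇒ (u ∨ v))) ⇒ ¬(u ⇒ v) = min(1, 1 − 1.00 + 0.38) = min(1, 0.38) = 0.38
(((w ≡ w) ≡ (((w ⇒ (w ∨ v)) ≡ u) ⇒ (u ∨ v))) ⇒ ¬(u ⇒ v)) ≡ v = 1 − |0.38 − 0.04| = 1 − 0.34 = 0.66

0.66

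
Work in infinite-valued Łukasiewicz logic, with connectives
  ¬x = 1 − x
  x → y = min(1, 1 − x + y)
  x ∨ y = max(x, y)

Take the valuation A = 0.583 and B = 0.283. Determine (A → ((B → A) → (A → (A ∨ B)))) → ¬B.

0.717

B → A = min(1, 1 − 0.283 + 0.583) = min(1, 1.300) = 1.000
A ∨ B = max(0.583, 0.283) = 0.583
A → (A ∨ B) = min(1, 1 − 0.583 + 0.583) = min(1, 1.000) = 1.000
(B → A) → (A → (A ∨ B)) = min(1, 1 − 1.000 + 1.000) = min(1, 1.000) = 1.000
A → ((B → A) → (A → (A ∨ B))) = min(1, 1 − 0.583 + 1.000) = min(1, 1.417) = 1.000
¬B = 1 − 0.283 = 0.717
(A → ((B → A) → (A → (A ∨ B)))) → ¬B = min(1, 1 − 1.000 + 0.717) = min(1, 0.717) = 0.717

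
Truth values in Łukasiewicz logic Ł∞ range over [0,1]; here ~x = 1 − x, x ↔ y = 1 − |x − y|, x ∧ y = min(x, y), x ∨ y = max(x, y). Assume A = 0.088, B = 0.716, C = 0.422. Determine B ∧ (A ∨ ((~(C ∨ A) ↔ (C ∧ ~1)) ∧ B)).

C ∨ A = max(0.422, 0.088) = 0.422
~(C ∨ A) = 1 − 0.422 = 0.578
~1 = 1 − 1.000 = 0.000
C ∧ ~1 = min(0.422, 0.000) = 0.000
~(C ∨ A) ↔ (C ∧ ~1) = 1 − |0.578 − 0.000| = 1 − 0.578 = 0.422
(~(C ∨ A) ↔ (C ∧ ~1)) ∧ B = min(0.422, 0.716) = 0.422
A ∨ ((~(C ∨ A) ↔ (C ∧ ~1)) ∧ B) = max(0.088, 0.422) = 0.422
B ∧ (A ∨ ((~(C ∨ A) ↔ (C ∧ ~1)) ∧ B)) = min(0.716, 0.422) = 0.422

0.422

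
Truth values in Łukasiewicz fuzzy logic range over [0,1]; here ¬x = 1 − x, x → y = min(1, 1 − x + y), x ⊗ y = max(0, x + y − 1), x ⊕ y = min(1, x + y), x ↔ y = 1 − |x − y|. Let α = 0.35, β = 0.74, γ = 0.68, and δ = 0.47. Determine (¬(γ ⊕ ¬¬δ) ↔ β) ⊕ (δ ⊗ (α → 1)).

0.73

¬δ = 1 − 0.47 = 0.53
¬¬δ = 1 − 0.53 = 0.47
γ ⊕ ¬¬δ = min(1, 0.68 + 0.47) = min(1, 1.15) = 1.00
¬(γ ⊕ ¬¬δ) = 1 − 1.00 = 0.00
¬(γ ⊕ ¬¬δ) ↔ β = 1 − |0.00 − 0.74| = 1 − 0.74 = 0.26
α → 1 = min(1, 1 − 0.35 + 1.00) = min(1, 1.65) = 1.00
δ ⊗ (α → 1) = max(0, 0.47 + 1.00 − 1) = max(0, 0.47) = 0.47
(¬(γ ⊕ ¬¬δ) ↔ β) ⊕ (δ ⊗ (α → 1)) = min(1, 0.26 + 0.47) = min(1, 0.73) = 0.73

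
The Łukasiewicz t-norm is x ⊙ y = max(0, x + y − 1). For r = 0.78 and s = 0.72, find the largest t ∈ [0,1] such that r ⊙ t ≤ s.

The residuum of the Łukasiewicz t-norm gives the supremum: min(1, 1 − 0.78 + 0.72).
1 − 0.78 + 0.72 = 0.94, so t = min(1, 0.94) = 0.94.
Check: 0.78 ⊙ 0.94 = max(0, 0.72) = 0.72 ≤ 0.72.

0.94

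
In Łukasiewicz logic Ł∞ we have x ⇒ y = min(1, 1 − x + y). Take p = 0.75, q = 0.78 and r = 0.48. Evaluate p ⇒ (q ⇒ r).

0.95

q ⇒ r = min(1, 1 − 0.78 + 0.48) = min(1, 0.70) = 0.70
p ⇒ (q ⇒ r) = min(1, 1 − 0.75 + 0.70) = min(1, 0.95) = 0.95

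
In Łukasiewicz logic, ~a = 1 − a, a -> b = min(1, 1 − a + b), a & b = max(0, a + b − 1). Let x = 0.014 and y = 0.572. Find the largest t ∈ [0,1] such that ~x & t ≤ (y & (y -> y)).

~x = 1 − 0.014 = 0.986
So the left factor is ~x = 0.986.
y -> y = min(1, 1 − 0.572 + 0.572) = min(1, 1.000) = 1.000
y & (y -> y) = max(0, 0.572 + 1.000 − 1) = max(0, 0.572) = 0.572
So the right-hand bound is y & (y -> y) = 0.572.
The residuum of the Łukasiewicz t-norm gives the supremum: min(1, 1 − 0.986 + 0.572).
1 − 0.986 + 0.572 = 0.586, so t = min(1, 0.586) = 0.586.
Check: 0.986 & 0.586 = max(0, 0.572) = 0.572 ≤ 0.572.

0.586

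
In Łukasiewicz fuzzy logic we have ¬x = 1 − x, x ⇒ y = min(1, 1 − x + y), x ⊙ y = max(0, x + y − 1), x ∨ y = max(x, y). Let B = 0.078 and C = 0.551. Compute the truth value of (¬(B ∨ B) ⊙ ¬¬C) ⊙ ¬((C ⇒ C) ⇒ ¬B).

B ∨ B = max(0.078, 0.078) = 0.078
¬(B ∨ B) = 1 − 0.078 = 0.922
¬C = 1 − 0.551 = 0.449
¬¬C = 1 − 0.449 = 0.551
¬(B ∨ B) ⊙ ¬¬C = max(0, 0.922 + 0.551 − 1) = max(0, 0.473) = 0.473
C ⇒ C = min(1, 1 − 0.551 + 0.551) = min(1, 1.000) = 1.000
¬B = 1 − 0.078 = 0.922
(C ⇒ C) ⇒ ¬B = min(1, 1 − 1.000 + 0.922) = min(1, 0.922) = 0.922
¬((C ⇒ C) ⇒ ¬B) = 1 − 0.922 = 0.078
(¬(B ∨ B) ⊙ ¬¬C) ⊙ ¬((C ⇒ C) ⇒ ¬B) = max(0, 0.473 + 0.078 − 1) = max(0, -0.449) = 0.000

0.000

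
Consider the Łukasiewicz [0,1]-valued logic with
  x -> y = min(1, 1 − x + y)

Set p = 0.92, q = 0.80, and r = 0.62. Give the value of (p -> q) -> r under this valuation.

0.74

p -> q = min(1, 1 − 0.92 + 0.80) = min(1, 0.88) = 0.88
(p -> q) -> r = min(1, 1 − 0.88 + 0.62) = min(1, 0.74) = 0.74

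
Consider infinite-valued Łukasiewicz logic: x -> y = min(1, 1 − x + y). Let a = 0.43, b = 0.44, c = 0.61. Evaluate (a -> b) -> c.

0.61

a -> b = min(1, 1 − 0.43 + 0.44) = min(1, 1.01) = 1.00
(a -> b) -> c = min(1, 1 − 1.00 + 0.61) = min(1, 0.61) = 0.61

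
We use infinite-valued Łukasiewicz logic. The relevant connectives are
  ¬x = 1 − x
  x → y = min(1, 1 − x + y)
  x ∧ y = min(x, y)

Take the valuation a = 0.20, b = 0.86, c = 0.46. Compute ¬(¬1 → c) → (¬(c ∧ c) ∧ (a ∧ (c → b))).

¬1 = 1 − 1.00 = 0.00
¬1 → c = min(1, 1 − 0.00 + 0.46) = min(1, 1.46) = 1.00
¬(¬1 → c) = 1 − 1.00 = 0.00
c ∧ c = min(0.46, 0.46) = 0.46
¬(c ∧ c) = 1 − 0.46 = 0.54
c → b = min(1, 1 − 0.46 + 0.86) = min(1, 1.40) = 1.00
a ∧ (c → b) = min(0.20, 1.00) = 0.20
¬(c ∧ c) ∧ (a ∧ (c → b)) = min(0.54, 0.20) = 0.20
¬(¬1 → c) → (¬(c ∧ c) ∧ (a ∧ (c → b))) = min(1, 1 − 0.00 + 0.20) = min(1, 1.20) = 1.00

1.00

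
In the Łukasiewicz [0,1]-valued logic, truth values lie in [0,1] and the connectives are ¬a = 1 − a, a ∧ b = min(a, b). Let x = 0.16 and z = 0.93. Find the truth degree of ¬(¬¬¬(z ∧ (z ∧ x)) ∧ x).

z ∧ x = min(0.93, 0.16) = 0.16
z ∧ (z ∧ x) = min(0.93, 0.16) = 0.16
¬(z ∧ (z ∧ x)) = 1 − 0.16 = 0.84
¬¬(z ∧ (z ∧ x)) = 1 − 0.84 = 0.16
¬¬¬(z ∧ (z ∧ x)) = 1 − 0.16 = 0.84
¬¬¬(z ∧ (z ∧ x)) ∧ x = min(0.84, 0.16) = 0.16
¬(¬¬¬(z ∧ (z ∧ x)) ∧ x) = 1 − 0.16 = 0.84

0.84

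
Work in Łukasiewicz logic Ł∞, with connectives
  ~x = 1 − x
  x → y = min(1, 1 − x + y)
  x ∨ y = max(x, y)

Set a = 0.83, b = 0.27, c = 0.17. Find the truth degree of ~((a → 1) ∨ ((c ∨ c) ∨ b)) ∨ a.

0.83

a → 1 = min(1, 1 − 0.83 + 1.00) = min(1, 1.17) = 1.00
c ∨ c = max(0.17, 0.17) = 0.17
(c ∨ c) ∨ b = max(0.17, 0.27) = 0.27
(a → 1) ∨ ((c ∨ c) ∨ b) = max(1.00, 0.27) = 1.00
~((a → 1) ∨ ((c ∨ c) ∨ b)) = 1 − 1.00 = 0.00
~((a → 1) ∨ ((c ∨ c) ∨ b)) ∨ a = max(0.00, 0.83) = 0.83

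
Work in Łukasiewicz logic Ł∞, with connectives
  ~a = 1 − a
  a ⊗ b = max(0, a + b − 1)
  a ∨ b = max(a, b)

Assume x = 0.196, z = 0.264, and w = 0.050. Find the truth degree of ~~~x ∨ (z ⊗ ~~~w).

0.804

~x = 1 − 0.196 = 0.804
~~x = 1 − 0.804 = 0.196
~~~x = 1 − 0.196 = 0.804
~w = 1 − 0.050 = 0.950
~~w = 1 − 0.950 = 0.050
~~~w = 1 − 0.050 = 0.950
z ⊗ ~~~w = max(0, 0.264 + 0.950 − 1) = max(0, 0.214) = 0.214
~~~x ∨ (z ⊗ ~~~w) = max(0.804, 0.214) = 0.804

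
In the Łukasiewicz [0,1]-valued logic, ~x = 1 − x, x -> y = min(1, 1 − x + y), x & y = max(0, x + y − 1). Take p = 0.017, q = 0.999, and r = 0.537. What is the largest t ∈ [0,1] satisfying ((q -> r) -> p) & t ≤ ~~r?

1.000

q -> r = min(1, 1 − 0.999 + 0.537) = min(1, 0.538) = 0.538
(q -> r) -> p = min(1, 1 − 0.538 + 0.017) = min(1, 0.479) = 0.479
So the left factor is (q -> r) -> p = 0.479.
~r = 1 − 0.537 = 0.463
~~r = 1 − 0.463 = 0.537
So the right-hand bound is ~~r = 0.537.
The residuum of the Łukasiewicz t-norm gives the supremum: min(1, 1 − 0.479 + 0.537).
1 − 0.479 + 0.537 = 1.058, so t = min(1, 1.058) = 1.000.
Check: 0.479 & 1.000 = max(0, 0.479) = 0.479 ≤ 0.537.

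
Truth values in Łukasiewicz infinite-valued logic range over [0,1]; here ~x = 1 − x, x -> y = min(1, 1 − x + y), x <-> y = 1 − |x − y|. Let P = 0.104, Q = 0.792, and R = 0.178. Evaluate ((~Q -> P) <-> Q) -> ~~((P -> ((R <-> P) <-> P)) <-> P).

~Q = 1 − 0.792 = 0.208
~Q -> P = min(1, 1 − 0.208 + 0.104) = min(1, 0.896) = 0.896
(~Q -> P) <-> Q = 1 − |0.896 − 0.792| = 1 − 0.104 = 0.896
R <-> P = 1 − |0.178 − 0.104| = 1 − 0.074 = 0.926
(R <-> P) <-> P = 1 − |0.926 − 0.104| = 1 − 0.822 = 0.178
P -> ((R <-> P) <-> P) = min(1, 1 − 0.104 + 0.178) = min(1, 1.074) = 1.000
(P -> ((R <-> P) <-> P)) <-> P = 1 − |1.000 − 0.104| = 1 − 0.896 = 0.104
~((P -> ((R <-> P) <-> P)) <-> P) = 1 − 0.104 = 0.896
~~((P -> ((R <-> P) <-> P)) <-> P) = 1 − 0.896 = 0.104
((~Q -> P) <-> Q) -> ~~((P -> ((R <-> P) <-> P)) <-> P) = min(1, 1 − 0.896 + 0.104) = min(1, 0.208) = 0.208

0.208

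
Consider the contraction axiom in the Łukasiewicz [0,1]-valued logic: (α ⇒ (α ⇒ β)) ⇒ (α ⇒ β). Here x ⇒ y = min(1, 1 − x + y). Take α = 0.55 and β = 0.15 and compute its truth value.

α ⇒ β = min(1, 1 − 0.55 + 0.15) = min(1, 0.60) = 0.60
α ⇒ (α ⇒ β) = min(1, 1 − 0.55 + 0.60) = min(1, 1.05) = 1.00
(α ⇒ (α ⇒ β)) ⇒ (α ⇒ β) = min(1, 1 − 1.00 + 0.60) = min(1, 0.60) = 0.60
(The value 0.60 < 1 shows this instance is not satisfied; fails in Ł∞ (the t-norm is not idempotent).)

0.60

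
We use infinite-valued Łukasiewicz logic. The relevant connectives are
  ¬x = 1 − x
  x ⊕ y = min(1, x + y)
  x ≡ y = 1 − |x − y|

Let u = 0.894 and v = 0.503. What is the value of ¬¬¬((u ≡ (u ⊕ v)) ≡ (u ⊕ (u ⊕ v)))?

0.106

u ⊕ v = min(1, 0.894 + 0.503) = min(1, 1.397) = 1.000
u ≡ (u ⊕ v) = 1 − |0.894 − 1.000| = 1 − 0.106 = 0.894
u ⊕ (u ⊕ v) = min(1, 0.894 + 1.000) = min(1, 1.894) = 1.000
(u ≡ (u ⊕ v)) ≡ (u ⊕ (u ⊕ v)) = 1 − |0.894 − 1.000| = 1 − 0.106 = 0.894
¬((u ≡ (u ⊕ v)) ≡ (u ⊕ (u ⊕ v))) = 1 − 0.894 = 0.106
¬¬((u ≡ (u ⊕ v)) ≡ (u ⊕ (u ⊕ v))) = 1 − 0.106 = 0.894
¬¬¬((u ≡ (u ⊕ v)) ≡ (u ⊕ (u ⊕ v))) = 1 − 0.894 = 0.106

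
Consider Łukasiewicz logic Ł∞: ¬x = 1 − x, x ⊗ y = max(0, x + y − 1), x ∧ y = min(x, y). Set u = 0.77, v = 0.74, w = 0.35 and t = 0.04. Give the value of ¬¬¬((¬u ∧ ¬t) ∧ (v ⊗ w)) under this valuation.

0.91

¬u = 1 − 0.77 = 0.23
¬t = 1 − 0.04 = 0.96
¬u ∧ ¬t = min(0.23, 0.96) = 0.23
v ⊗ w = max(0, 0.74 + 0.35 − 1) = max(0, 0.09) = 0.09
(¬u ∧ ¬t) ∧ (v ⊗ w) = min(0.23, 0.09) = 0.09
¬((¬u ∧ ¬t) ∧ (v ⊗ w)) = 1 − 0.09 = 0.91
¬¬((¬u ∧ ¬t) ∧ (v ⊗ w)) = 1 − 0.91 = 0.09
¬¬¬((¬u ∧ ¬t) ∧ (v ⊗ w)) = 1 − 0.09 = 0.91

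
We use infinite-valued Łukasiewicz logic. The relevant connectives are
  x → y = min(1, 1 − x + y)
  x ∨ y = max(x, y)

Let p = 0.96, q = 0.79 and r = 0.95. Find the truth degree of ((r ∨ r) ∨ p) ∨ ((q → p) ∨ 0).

1.00

r ∨ r = max(0.95, 0.95) = 0.95
(r ∨ r) ∨ p = max(0.95, 0.96) = 0.96
q → p = min(1, 1 − 0.79 + 0.96) = min(1, 1.17) = 1.00
(q → p) ∨ 0 = max(1.00, 0.00) = 1.00
((r ∨ r) ∨ p) ∨ ((q → p) ∨ 0) = max(0.96, 1.00) = 1.00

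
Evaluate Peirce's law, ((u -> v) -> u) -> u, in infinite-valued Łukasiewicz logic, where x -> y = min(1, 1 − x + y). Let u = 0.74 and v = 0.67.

0.93

u -> v = min(1, 1 − 0.74 + 0.67) = min(1, 0.93) = 0.93
(u -> v) -> u = min(1, 1 − 0.93 + 0.74) = min(1, 0.81) = 0.81
((u -> v) -> u) -> u = min(1, 1 − 0.81 + 0.74) = min(1, 0.93) = 0.93
(The value 0.93 < 1 shows this instance is not satisfied; not a Ł∞-tautology in general.)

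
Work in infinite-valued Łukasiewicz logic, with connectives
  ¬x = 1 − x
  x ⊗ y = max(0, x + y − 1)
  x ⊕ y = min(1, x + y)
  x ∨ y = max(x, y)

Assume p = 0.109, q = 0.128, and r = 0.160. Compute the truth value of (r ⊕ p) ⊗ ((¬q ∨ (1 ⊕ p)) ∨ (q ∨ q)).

0.269

r ⊕ p = min(1, 0.160 + 0.109) = min(1, 0.269) = 0.269
¬q = 1 − 0.128 = 0.872
1 ⊕ p = min(1, 1.000 + 0.109) = min(1, 1.109) = 1.000
¬q ∨ (1 ⊕ p) = max(0.872, 1.000) = 1.000
q ∨ q = max(0.128, 0.128) = 0.128
(¬q ∨ (1 ⊕ p)) ∨ (q ∨ q) = max(1.000, 0.128) = 1.000
(r ⊕ p) ⊗ ((¬q ∨ (1 ⊕ p)) ∨ (q ∨ q)) = max(0, 0.269 + 1.000 − 1) = max(0, 0.269) = 0.269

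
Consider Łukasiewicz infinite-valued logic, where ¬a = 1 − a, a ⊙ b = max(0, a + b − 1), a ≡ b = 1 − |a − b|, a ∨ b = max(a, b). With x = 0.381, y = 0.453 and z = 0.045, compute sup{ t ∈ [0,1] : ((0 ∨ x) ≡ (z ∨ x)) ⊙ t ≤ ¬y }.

0 ∨ x = max(0.000, 0.381) = 0.381
z ∨ x = max(0.045, 0.381) = 0.381
(0 ∨ x) ≡ (z ∨ x) = 1 − |0.381 − 0.381| = 1 − 0.000 = 1.000
So the left factor is (0 ∨ x) ≡ (z ∨ x) = 1.000.
¬y = 1 − 0.453 = 0.547
So the right-hand bound is ¬y = 0.547.
The residuum of the Łukasiewicz t-norm gives the supremum: min(1, 1 − 1.000 + 0.547).
1 − 1.000 + 0.547 = 0.547, so t = min(1, 0.547) = 0.547.
Check: 1.000 ⊙ 0.547 = max(0, 0.547) = 0.547 ≤ 0.547.

0.547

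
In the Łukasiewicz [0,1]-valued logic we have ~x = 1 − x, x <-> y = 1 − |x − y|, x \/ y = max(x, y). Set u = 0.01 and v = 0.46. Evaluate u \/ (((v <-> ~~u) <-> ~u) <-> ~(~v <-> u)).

~u = 1 − 0.01 = 0.99
~~u = 1 − 0.99 = 0.01
v <-> ~~u = 1 − |0.46 − 0.01| = 1 − 0.45 = 0.55
(v <-> ~~u) <-> ~u = 1 − |0.55 − 0.99| = 1 − 0.44 = 0.56
~v = 1 − 0.46 = 0.54
~v <-> u = 1 − |0.54 − 0.01| = 1 − 0.53 = 0.47
~(~v <-> u) = 1 − 0.47 = 0.53
((v <-> ~~u) <-> ~u) <-> ~(~v <-> u) = 1 − |0.56 − 0.53| = 1 − 0.03 = 0.97
u \/ (((v <-> ~~u) <-> ~u) <-> ~(~v <-> u)) = max(0.01, 0.97) = 0.97

0.97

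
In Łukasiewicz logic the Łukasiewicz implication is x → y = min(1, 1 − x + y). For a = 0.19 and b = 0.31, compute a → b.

1.00

a → b = min(1, 1 − 0.19 + 0.31) = min(1, 1.12) = 1.00
For comparison, the Gödel implication (1 if x ≤ y else y) would give 1.00.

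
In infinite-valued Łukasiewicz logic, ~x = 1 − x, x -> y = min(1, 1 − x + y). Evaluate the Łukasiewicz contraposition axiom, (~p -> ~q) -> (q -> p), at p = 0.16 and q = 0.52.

1.00

~p = 1 − 0.16 = 0.84
~q = 1 − 0.52 = 0.48
~p -> ~q = min(1, 1 − 0.84 + 0.48) = min(1, 0.64) = 0.64
q -> p = min(1, 1 − 0.52 + 0.16) = min(1, 0.64) = 0.64
(~p -> ~q) -> (q -> p) = min(1, 1 − 0.64 + 0.64) = min(1, 1.00) = 1.00
(As expected: an axiom of Ł∞, always 1.)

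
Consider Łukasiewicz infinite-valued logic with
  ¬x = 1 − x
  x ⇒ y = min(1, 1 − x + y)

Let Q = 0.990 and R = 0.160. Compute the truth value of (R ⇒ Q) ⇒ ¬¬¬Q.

0.010

R ⇒ Q = min(1, 1 − 0.160 + 0.990) = min(1, 1.830) = 1.000
¬Q = 1 − 0.990 = 0.010
¬¬Q = 1 − 0.010 = 0.990
¬¬¬Q = 1 − 0.990 = 0.010
(R ⇒ Q) ⇒ ¬¬¬Q = min(1, 1 − 1.000 + 0.010) = min(1, 0.010) = 0.010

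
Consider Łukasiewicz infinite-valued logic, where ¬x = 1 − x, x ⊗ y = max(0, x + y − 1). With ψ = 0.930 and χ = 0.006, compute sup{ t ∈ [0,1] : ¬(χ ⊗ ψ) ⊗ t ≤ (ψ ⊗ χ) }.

0.000

χ ⊗ ψ = max(0, 0.006 + 0.930 − 1) = max(0, -0.064) = 0.000
¬(χ ⊗ ψ) = 1 − 0.000 = 1.000
So the left factor is ¬(χ ⊗ ψ) = 1.000.
ψ ⊗ χ = max(0, 0.930 + 0.006 − 1) = max(0, -0.064) = 0.000
So the right-hand bound is ψ ⊗ χ = 0.000.
The residuum of the Łukasiewicz t-norm gives the supremum: min(1, 1 − 1.000 + 0.000).
1 − 1.000 + 0.000 = 0.000, so t = min(1, 0.000) = 0.000.
Check: 1.000 ⊗ 0.000 = max(0, 0.000) = 0.000 ≤ 0.000.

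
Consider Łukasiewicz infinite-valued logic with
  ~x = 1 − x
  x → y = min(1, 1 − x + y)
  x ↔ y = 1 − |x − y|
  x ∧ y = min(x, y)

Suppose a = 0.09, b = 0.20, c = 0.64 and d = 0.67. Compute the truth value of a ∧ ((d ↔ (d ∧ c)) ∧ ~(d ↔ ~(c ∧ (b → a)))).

0.09

d ∧ c = min(0.67, 0.64) = 0.64
d ↔ (d ∧ c) = 1 − |0.67 − 0.64| = 1 − 0.03 = 0.97
b → a = min(1, 1 − 0.20 + 0.09) = min(1, 0.89) = 0.89
c ∧ (b → a) = min(0.64, 0.89) = 0.64
~(c ∧ (b → a)) = 1 − 0.64 = 0.36
d ↔ ~(c ∧ (b → a)) = 1 − |0.67 − 0.36| = 1 − 0.31 = 0.69
~(d ↔ ~(c ∧ (b → a))) = 1 − 0.69 = 0.31
(d ↔ (d ∧ c)) ∧ ~(d ↔ ~(c ∧ (b → a))) = min(0.97, 0.31) = 0.31
a ∧ ((d ↔ (d ∧ c)) ∧ ~(d ↔ ~(c ∧ (b → a)))) = min(0.09, 0.31) = 0.09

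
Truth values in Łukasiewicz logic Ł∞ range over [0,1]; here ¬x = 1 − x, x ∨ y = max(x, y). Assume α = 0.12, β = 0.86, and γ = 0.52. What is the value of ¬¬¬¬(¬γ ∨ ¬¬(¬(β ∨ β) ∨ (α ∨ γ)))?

0.52

¬γ = 1 − 0.52 = 0.48
β ∨ β = max(0.86, 0.86) = 0.86
¬(β ∨ β) = 1 − 0.86 = 0.14
α ∨ γ = max(0.12, 0.52) = 0.52
¬(β ∨ β) ∨ (α ∨ γ) = max(0.14, 0.52) = 0.52
¬(¬(β ∨ β) ∨ (α ∨ γ)) = 1 − 0.52 = 0.48
¬¬(¬(β ∨ β) ∨ (α ∨ γ)) = 1 − 0.48 = 0.52
¬γ ∨ ¬¬(¬(β ∨ β) ∨ (α ∨ γ)) = max(0.48, 0.52) = 0.52
¬(¬γ ∨ ¬¬(¬(β ∨ β) ∨ (α ∨ γ))) = 1 − 0.52 = 0.48
¬¬(¬γ ∨ ¬¬(¬(β ∨ β) ∨ (α ∨ γ))) = 1 − 0.48 = 0.52
¬¬¬(¬γ ∨ ¬¬(¬(β ∨ β) ∨ (α ∨ γ))) = 1 − 0.52 = 0.48
¬¬¬¬(¬γ ∨ ¬¬(¬(β ∨ β) ∨ (α ∨ γ))) = 1 − 0.48 = 0.52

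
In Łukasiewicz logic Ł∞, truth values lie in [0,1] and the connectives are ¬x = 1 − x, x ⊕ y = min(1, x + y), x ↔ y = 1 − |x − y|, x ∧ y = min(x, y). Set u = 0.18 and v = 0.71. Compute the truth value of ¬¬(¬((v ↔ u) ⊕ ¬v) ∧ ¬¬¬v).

0.24

v ↔ u = 1 − |0.71 − 0.18| = 1 − 0.53 = 0.47
¬v = 1 − 0.71 = 0.29
(v ↔ u) ⊕ ¬v = min(1, 0.47 + 0.29) = min(1, 0.76) = 0.76
¬((v ↔ u) ⊕ ¬v) = 1 − 0.76 = 0.24
¬¬v = 1 − 0.29 = 0.71
¬¬¬v = 1 − 0.71 = 0.29
¬((v ↔ u) ⊕ ¬v) ∧ ¬¬¬v = min(0.24, 0.29) = 0.24
¬(¬((v ↔ u) ⊕ ¬v) ∧ ¬¬¬v) = 1 − 0.24 = 0.76
¬¬(¬((v ↔ u) ⊕ ¬v) ∧ ¬¬¬v) = 1 − 0.76 = 0.24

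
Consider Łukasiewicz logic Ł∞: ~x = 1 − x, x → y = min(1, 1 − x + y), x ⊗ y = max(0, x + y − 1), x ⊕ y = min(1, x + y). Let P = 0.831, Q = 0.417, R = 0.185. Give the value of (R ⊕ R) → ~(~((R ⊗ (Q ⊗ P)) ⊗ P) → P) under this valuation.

0.799

R ⊕ R = min(1, 0.185 + 0.185) = min(1, 0.370) = 0.370
Q ⊗ P = max(0, 0.417 + 0.831 − 1) = max(0, 0.248) = 0.248
R ⊗ (Q ⊗ P) = max(0, 0.185 + 0.248 − 1) = max(0, -0.567) = 0.000
(R ⊗ (Q ⊗ P)) ⊗ P = max(0, 0.000 + 0.831 − 1) = max(0, -0.169) = 0.000
~((R ⊗ (Q ⊗ P)) ⊗ P) = 1 − 0.000 = 1.000
~((R ⊗ (Q ⊗ P)) ⊗ P) → P = min(1, 1 − 1.000 + 0.831) = min(1, 0.831) = 0.831
~(~((R ⊗ (Q ⊗ P)) ⊗ P) → P) = 1 − 0.831 = 0.169
(R ⊕ R) → ~(~((R ⊗ (Q ⊗ P)) ⊗ P) → P) = min(1, 1 − 0.370 + 0.169) = min(1, 0.799) = 0.799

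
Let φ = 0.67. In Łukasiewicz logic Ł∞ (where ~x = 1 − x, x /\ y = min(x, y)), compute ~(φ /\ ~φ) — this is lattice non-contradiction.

0.67

~φ = 1 − 0.67 = 0.33
φ /\ ~φ = min(0.67, 0.33) = 0.33
~(φ /\ ~φ) = 1 − 0.33 = 0.67
(The value 0.67 < 1 shows this instance is not satisfied; not a Ł∞-tautology — its value is 1 − min(a, 1−a).)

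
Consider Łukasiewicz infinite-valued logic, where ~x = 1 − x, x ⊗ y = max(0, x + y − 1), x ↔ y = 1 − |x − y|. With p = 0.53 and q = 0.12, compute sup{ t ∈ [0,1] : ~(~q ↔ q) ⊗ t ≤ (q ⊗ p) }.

0.24

~q = 1 − 0.12 = 0.88
~q ↔ q = 1 − |0.88 − 0.12| = 1 − 0.76 = 0.24
~(~q ↔ q) = 1 − 0.24 = 0.76
So the left factor is ~(~q ↔ q) = 0.76.
q ⊗ p = max(0, 0.12 + 0.53 − 1) = max(0, -0.35) = 0.00
So the right-hand bound is q ⊗ p = 0.00.
The residuum of the Łukasiewicz t-norm gives the supremum: min(1, 1 − 0.76 + 0.00).
1 − 0.76 + 0.00 = 0.24, so t = min(1, 0.24) = 0.24.
Check: 0.76 ⊗ 0.24 = max(0, 0.00) = 0.00 ≤ 0.00.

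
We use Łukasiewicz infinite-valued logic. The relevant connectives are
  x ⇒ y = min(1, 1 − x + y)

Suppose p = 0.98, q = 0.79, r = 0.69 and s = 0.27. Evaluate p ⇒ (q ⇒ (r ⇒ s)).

0.81

r ⇒ s = min(1, 1 − 0.69 + 0.27) = min(1, 0.58) = 0.58
q ⇒ (r ⇒ s) = min(1, 1 − 0.79 + 0.58) = min(1, 0.79) = 0.79
p ⇒ (q ⇒ (r ⇒ s)) = min(1, 1 − 0.98 + 0.79) = min(1, 0.81) = 0.81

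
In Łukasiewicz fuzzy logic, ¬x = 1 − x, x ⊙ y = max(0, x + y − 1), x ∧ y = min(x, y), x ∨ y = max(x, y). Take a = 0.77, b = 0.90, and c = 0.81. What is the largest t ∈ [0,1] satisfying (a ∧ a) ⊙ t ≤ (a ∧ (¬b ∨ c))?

a ∧ a = min(0.77, 0.77) = 0.77
So the left factor is a ∧ a = 0.77.
¬b = 1 − 0.90 = 0.10
¬b ∨ c = max(0.10, 0.81) = 0.81
a ∧ (¬b ∨ c) = min(0.77, 0.81) = 0.77
So the right-hand bound is a ∧ (¬b ∨ c) = 0.77.
The residuum of the Łukasiewicz t-norm gives the supremum: min(1, 1 − 0.77 + 0.77).
1 − 0.77 + 0.77 = 1.00, so t = min(1, 1.00) = 1.00.
Check: 0.77 ⊙ 1.00 = max(0, 0.77) = 0.77 ≤ 0.77.

1.00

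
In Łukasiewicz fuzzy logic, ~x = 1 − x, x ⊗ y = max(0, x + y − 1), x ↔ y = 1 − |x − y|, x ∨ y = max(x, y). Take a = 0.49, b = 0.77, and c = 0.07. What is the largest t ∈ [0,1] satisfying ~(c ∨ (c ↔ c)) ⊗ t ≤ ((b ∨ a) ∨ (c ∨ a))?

1.00

c ↔ c = 1 − |0.07 − 0.07| = 1 − 0.00 = 1.00
c ∨ (c ↔ c) = max(0.07, 1.00) = 1.00
~(c ∨ (c ↔ c)) = 1 − 1.00 = 0.00
So the left factor is ~(c ∨ (c ↔ c)) = 0.00.
b ∨ a = max(0.77, 0.49) = 0.77
c ∨ a = max(0.07, 0.49) = 0.49
(b ∨ a) ∨ (c ∨ a) = max(0.77, 0.49) = 0.77
So the right-hand bound is (b ∨ a) ∨ (c ∨ a) = 0.77.
The residuum of the Łukasiewicz t-norm gives the supremum: min(1, 1 − 0.00 + 0.77).
1 − 0.00 + 0.77 = 1.77, so t = min(1, 1.77) = 1.00.
Check: 0.00 ⊗ 1.00 = max(0, 0.00) = 0.00 ≤ 0.77.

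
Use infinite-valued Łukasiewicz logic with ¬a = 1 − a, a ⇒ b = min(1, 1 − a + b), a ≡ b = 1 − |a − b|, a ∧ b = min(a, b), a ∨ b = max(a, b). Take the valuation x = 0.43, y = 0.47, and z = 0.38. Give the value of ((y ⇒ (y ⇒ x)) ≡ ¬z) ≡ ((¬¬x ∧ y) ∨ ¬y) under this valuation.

0.91

y ⇒ x = min(1, 1 − 0.47 + 0.43) = min(1, 0.96) = 0.96
y ⇒ (y ⇒ x) = min(1, 1 − 0.47 + 0.96) = min(1, 1.49) = 1.00
¬z = 1 − 0.38 = 0.62
(y ⇒ (y ⇒ x)) ≡ ¬z = 1 − |1.00 − 0.62| = 1 − 0.38 = 0.62
¬x = 1 − 0.43 = 0.57
¬¬x = 1 − 0.57 = 0.43
¬¬x ∧ y = min(0.43, 0.47) = 0.43
¬y = 1 − 0.47 = 0.53
(¬¬x ∧ y) ∨ ¬y = max(0.43, 0.53) = 0.53
((y ⇒ (y ⇒ x)) ≡ ¬z) ≡ ((¬¬x ∧ y) ∨ ¬y) = 1 − |0.62 − 0.53| = 1 − 0.09 = 0.91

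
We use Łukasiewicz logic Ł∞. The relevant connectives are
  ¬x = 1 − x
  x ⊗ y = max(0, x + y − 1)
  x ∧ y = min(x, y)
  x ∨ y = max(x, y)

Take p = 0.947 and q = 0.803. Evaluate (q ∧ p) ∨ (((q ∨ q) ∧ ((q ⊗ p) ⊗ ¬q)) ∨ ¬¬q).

q ∧ p = min(0.803, 0.947) = 0.803
q ∨ q = max(0.803, 0.803) = 0.803
q ⊗ p = max(0, 0.803 + 0.947 − 1) = max(0, 0.750) = 0.750
¬q = 1 − 0.803 = 0.197
(q ⊗ p) ⊗ ¬q = max(0, 0.750 + 0.197 − 1) = max(0, -0.053) = 0.000
(q ∨ q) ∧ ((q ⊗ p) ⊗ ¬q) = min(0.803, 0.000) = 0.000
¬¬q = 1 − 0.197 = 0.803
((q ∨ q) ∧ ((q ⊗ p) ⊗ ¬q)) ∨ ¬¬q = max(0.000, 0.803) = 0.803
(q ∧ p) ∨ (((q ∨ q) ∧ ((q ⊗ p) ⊗ ¬q)) ∨ ¬¬q) = max(0.803, 0.803) = 0.803

0.803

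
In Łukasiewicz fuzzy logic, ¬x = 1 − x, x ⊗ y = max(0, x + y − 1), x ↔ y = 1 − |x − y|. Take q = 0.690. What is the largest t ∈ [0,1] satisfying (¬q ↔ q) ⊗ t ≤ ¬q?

¬q = 1 − 0.690 = 0.310
¬q ↔ q = 1 − |0.310 − 0.690| = 1 − 0.380 = 0.620
So the left factor is ¬q ↔ q = 0.620.
So the right-hand bound is ¬q = 0.310.
The residuum of the Łukasiewicz t-norm gives the supremum: min(1, 1 − 0.620 + 0.310).
1 − 0.620 + 0.310 = 0.690, so t = min(1, 0.690) = 0.690.
Check: 0.620 ⊗ 0.690 = max(0, 0.310) = 0.310 ≤ 0.310.

0.690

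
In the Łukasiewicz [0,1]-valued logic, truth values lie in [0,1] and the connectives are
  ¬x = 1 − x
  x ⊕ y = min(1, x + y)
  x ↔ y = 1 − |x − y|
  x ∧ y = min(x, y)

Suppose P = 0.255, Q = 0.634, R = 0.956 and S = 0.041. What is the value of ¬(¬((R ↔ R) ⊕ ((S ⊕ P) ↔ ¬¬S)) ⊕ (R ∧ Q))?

0.366

R ↔ R = 1 − |0.956 − 0.956| = 1 − 0.000 = 1.000
S ⊕ P = min(1, 0.041 + 0.255) = min(1, 0.296) = 0.296
¬S = 1 − 0.041 = 0.959
¬¬S = 1 − 0.959 = 0.041
(S ⊕ P) ↔ ¬¬S = 1 − |0.296 − 0.041| = 1 − 0.255 = 0.745
(R ↔ R) ⊕ ((S ⊕ P) ↔ ¬¬S) = min(1, 1.000 + 0.745) = min(1, 1.745) = 1.000
¬((R ↔ R) ⊕ ((S ⊕ P) ↔ ¬¬S)) = 1 − 1.000 = 0.000
R ∧ Q = min(0.956, 0.634) = 0.634
¬((R ↔ R) ⊕ ((S ⊕ P) ↔ ¬¬S)) ⊕ (R ∧ Q) = min(1, 0.000 + 0.634) = min(1, 0.634) = 0.634
¬(¬((R ↔ R) ⊕ ((S ⊕ P) ↔ ¬¬S)) ⊕ (R ∧ Q)) = 1 − 0.634 = 0.366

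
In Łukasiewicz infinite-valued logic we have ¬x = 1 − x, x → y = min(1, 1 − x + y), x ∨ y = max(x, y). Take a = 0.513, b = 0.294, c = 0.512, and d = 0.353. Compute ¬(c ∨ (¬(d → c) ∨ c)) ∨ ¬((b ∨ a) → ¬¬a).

d → c = min(1, 1 − 0.353 + 0.512) = min(1, 1.159) = 1.000
¬(d → c) = 1 − 1.000 = 0.000
¬(d → c) ∨ c = max(0.000, 0.512) = 0.512
c ∨ (¬(d → c) ∨ c) = max(0.512, 0.512) = 0.512
¬(c ∨ (¬(d → c) ∨ c)) = 1 − 0.512 = 0.488
b ∨ a = max(0.294, 0.513) = 0.513
¬a = 1 − 0.513 = 0.487
¬¬a = 1 − 0.487 = 0.513
(b ∨ a) → ¬¬a = min(1, 1 − 0.513 + 0.513) = min(1, 1.000) = 1.000
¬((b ∨ a) → ¬¬a) = 1 − 1.000 = 0.000
¬(c ∨ (¬(d → c) ∨ c)) ∨ ¬((b ∨ a) → ¬¬a) = max(0.488, 0.000) = 0.488

0.488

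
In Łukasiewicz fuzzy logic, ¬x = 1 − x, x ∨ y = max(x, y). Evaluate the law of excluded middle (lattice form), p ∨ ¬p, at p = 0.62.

¬p = 1 − 0.62 = 0.38
p ∨ ¬p = max(0.62, 0.38) = 0.62
(The value 0.62 < 1 shows this instance is not satisfied; not a Ł∞-tautology — its value is max(a, 1−a).)

0.62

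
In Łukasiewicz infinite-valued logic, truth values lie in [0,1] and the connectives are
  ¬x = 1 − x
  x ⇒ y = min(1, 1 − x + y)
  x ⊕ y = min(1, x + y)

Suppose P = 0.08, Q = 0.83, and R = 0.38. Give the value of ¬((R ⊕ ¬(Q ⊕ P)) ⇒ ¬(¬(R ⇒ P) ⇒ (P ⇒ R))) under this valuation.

0.47

Q ⊕ P = min(1, 0.83 + 0.08) = min(1, 0.91) = 0.91
¬(Q ⊕ P) = 1 − 0.91 = 0.09
R ⊕ ¬(Q ⊕ P) = min(1, 0.38 + 0.09) = min(1, 0.47) = 0.47
R ⇒ P = min(1, 1 − 0.38 + 0.08) = min(1, 0.70) = 0.70
¬(R ⇒ P) = 1 − 0.70 = 0.30
P ⇒ R = min(1, 1 − 0.08 + 0.38) = min(1, 1.30) = 1.00
¬(R ⇒ P) ⇒ (P ⇒ R) = min(1, 1 − 0.30 + 1.00) = min(1, 1.70) = 1.00
¬(¬(R ⇒ P) ⇒ (P ⇒ R)) = 1 − 1.00 = 0.00
(R ⊕ ¬(Q ⊕ P)) ⇒ ¬(¬(R ⇒ P) ⇒ (P ⇒ R)) = min(1, 1 − 0.47 + 0.00) = min(1, 0.53) = 0.53
¬((R ⊕ ¬(Q ⊕ P)) ⇒ ¬(¬(R ⇒ P) ⇒ (P ⇒ R))) = 1 − 0.53 = 0.47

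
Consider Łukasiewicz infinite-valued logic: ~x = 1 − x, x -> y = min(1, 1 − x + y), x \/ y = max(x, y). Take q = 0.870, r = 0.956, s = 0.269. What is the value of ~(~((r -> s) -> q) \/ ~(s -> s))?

1.000

r -> s = min(1, 1 − 0.956 + 0.269) = min(1, 0.313) = 0.313
(r -> s) -> q = min(1, 1 − 0.313 + 0.870) = min(1, 1.557) = 1.000
~((r -> s) -> q) = 1 − 1.000 = 0.000
s -> s = min(1, 1 − 0.269 + 0.269) = min(1, 1.000) = 1.000
~(s -> s) = 1 − 1.000 = 0.000
~((r -> s) -> q) \/ ~(s -> s) = max(0.000, 0.000) = 0.000
~(~((r -> s) -> q) \/ ~(s -> s)) = 1 − 0.000 = 1.000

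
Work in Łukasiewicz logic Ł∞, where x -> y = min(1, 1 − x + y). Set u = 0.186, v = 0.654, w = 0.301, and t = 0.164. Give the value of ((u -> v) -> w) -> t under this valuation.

0.863

u -> v = min(1, 1 − 0.186 + 0.654) = min(1, 1.468) = 1.000
(u -> v) -> w = min(1, 1 − 1.000 + 0.301) = min(1, 0.301) = 0.301
((u -> v) -> w) -> t = min(1, 1 − 0.301 + 0.164) = min(1, 0.863) = 0.863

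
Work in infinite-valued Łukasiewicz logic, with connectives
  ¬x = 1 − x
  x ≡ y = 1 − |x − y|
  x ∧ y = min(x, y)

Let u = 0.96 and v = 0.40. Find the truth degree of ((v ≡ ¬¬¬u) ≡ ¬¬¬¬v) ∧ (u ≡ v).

¬u = 1 − 0.96 = 0.04
¬¬u = 1 − 0.04 = 0.96
¬¬¬u = 1 − 0.96 = 0.04
v ≡ ¬¬¬u = 1 − |0.40 − 0.04| = 1 − 0.36 = 0.64
¬v = 1 − 0.40 = 0.60
¬¬v = 1 − 0.60 = 0.40
¬¬¬v = 1 − 0.40 = 0.60
¬¬¬¬v = 1 − 0.60 = 0.40
(v ≡ ¬¬¬u) ≡ ¬¬¬¬v = 1 − |0.64 − 0.40| = 1 − 0.24 = 0.76
u ≡ v = 1 − |0.96 − 0.40| = 1 − 0.56 = 0.44
((v ≡ ¬¬¬u) ≡ ¬¬¬¬v) ∧ (u ≡ v) = min(0.76, 0.44) = 0.44

0.44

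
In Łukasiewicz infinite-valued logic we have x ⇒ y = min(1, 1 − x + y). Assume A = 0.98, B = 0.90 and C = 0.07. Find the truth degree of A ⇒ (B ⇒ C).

0.19

B ⇒ C = min(1, 1 − 0.90 + 0.07) = min(1, 0.17) = 0.17
A ⇒ (B ⇒ C) = min(1, 1 − 0.98 + 0.17) = min(1, 0.19) = 0.19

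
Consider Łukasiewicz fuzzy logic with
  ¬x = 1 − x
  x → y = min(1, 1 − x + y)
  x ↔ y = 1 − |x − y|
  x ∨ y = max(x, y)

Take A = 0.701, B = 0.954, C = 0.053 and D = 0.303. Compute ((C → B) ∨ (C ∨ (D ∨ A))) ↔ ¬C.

C → B = min(1, 1 − 0.053 + 0.954) = min(1, 1.901) = 1.000
D ∨ A = max(0.303, 0.701) = 0.701
C ∨ (D ∨ A) = max(0.053, 0.701) = 0.701
(C → B) ∨ (C ∨ (D ∨ A)) = max(1.000, 0.701) = 1.000
¬C = 1 − 0.053 = 0.947
((C → B) ∨ (C ∨ (D ∨ A))) ↔ ¬C = 1 − |1.000 − 0.947| = 1 − 0.053 = 0.947

0.947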